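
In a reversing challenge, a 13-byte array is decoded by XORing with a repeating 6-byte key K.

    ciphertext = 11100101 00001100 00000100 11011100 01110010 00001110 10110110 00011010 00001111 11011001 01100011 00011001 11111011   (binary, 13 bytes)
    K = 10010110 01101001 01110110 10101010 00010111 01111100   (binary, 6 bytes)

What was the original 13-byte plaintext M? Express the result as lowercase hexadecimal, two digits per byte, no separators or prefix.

7365727665722073797374656d

The 6-byte key repeats, so the effective keystream is 96 69 76 aa 17 7c 96 69 76 aa 17 7c 96.
byte 0: 229 xor 150 = 115
byte 1:  12 xor 105 = 101
byte 2:   4 xor 118 = 114
byte 3: 220 xor 170 = 118
byte 4: 114 xor  23 = 101
byte 5:  14 xor 124 = 114
byte 6: 182 xor 150 =  32
byte 7:  26 xor 105 = 115
byte 8:  15 xor 118 = 121
byte 9: 217 xor 170 = 115
byte 10:  99 xor  23 = 116
byte 11:  25 xor 124 = 101
byte 12: 251 xor 150 = 109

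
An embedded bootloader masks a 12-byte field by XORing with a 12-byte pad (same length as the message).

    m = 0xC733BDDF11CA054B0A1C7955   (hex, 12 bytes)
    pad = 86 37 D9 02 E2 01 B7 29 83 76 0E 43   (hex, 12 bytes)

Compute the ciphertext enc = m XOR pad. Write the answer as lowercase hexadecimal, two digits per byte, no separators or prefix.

XOR is its own inverse, so applying the key byte-wise gives the result directly.
199 xor 134 =  65
 51 xor  55 =   4
189 xor 217 = 100
223 xor   2 = 221
 17 xor 226 = 243
202 xor   1 = 203
  5 xor 183 = 178
 75 xor  41 =  98
 10 xor 131 = 137
 28 xor 118 = 106
121 xor  14 = 119
 85 xor  67 =  22

410464ddf3cbb262896a7716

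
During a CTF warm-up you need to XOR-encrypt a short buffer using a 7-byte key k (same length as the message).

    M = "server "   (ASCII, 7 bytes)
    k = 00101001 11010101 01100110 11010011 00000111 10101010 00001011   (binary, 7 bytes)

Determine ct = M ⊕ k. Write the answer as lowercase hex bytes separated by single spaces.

5a b0 14 a5 62 d8 2b

byte 0: 73 ⊕ 29 = 5a
byte 1: 65 ⊕ d5 = b0
byte 2: 72 ⊕ 66 = 14
byte 3: 76 ⊕ d3 = a5
byte 4: 65 ⊕ 07 = 62
byte 5: 72 ⊕ aa = d8
byte 6: 20 ⊕ 0b = 2b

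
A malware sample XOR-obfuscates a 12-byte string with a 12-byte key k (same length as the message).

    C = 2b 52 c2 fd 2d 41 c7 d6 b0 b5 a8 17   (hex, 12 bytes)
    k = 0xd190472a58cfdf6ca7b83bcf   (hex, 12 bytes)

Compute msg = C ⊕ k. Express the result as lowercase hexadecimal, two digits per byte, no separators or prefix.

fac285d7758e18ba170d93d8

XOR is its own inverse, so applying the key byte-wise gives the result directly.
 43 xor 209 = 250
 82 xor 144 = 194
194 xor  71 = 133
253 xor  42 = 215
 45 xor  88 = 117
 65 xor 207 = 142
199 xor 223 =  24
214 xor 108 = 186
176 xor 167 =  23
181 xor 184 =  13
168 xor  59 = 147
 23 xor 207 = 216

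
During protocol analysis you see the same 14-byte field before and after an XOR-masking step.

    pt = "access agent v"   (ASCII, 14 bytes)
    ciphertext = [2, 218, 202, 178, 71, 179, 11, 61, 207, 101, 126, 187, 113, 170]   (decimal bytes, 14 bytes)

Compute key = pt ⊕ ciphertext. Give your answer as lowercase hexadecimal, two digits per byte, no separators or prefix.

63b9a9d734c02b5ca80010cf51dc

Since ciphertext = pt ⊕ key, XORing both sides with pt gives key = pt ⊕ ciphertext.
byte 0:  97 ⊕   2 =  99
byte 1:  99 ⊕ 218 = 185
byte 2:  99 ⊕ 202 = 169
byte 3: 101 ⊕ 178 = 215
byte 4: 115 ⊕  71 =  52
byte 5: 115 ⊕ 179 = 192
byte 6:  32 ⊕  11 =  43
byte 7:  97 ⊕  61 =  92
byte 8: 103 ⊕ 207 = 168
byte 9: 101 ⊕ 101 =   0
byte 10: 110 ⊕ 126 =  16
byte 11: 116 ⊕ 187 = 207
byte 12:  32 ⊕ 113 =  81
byte 13: 118 ⊕ 170 = 220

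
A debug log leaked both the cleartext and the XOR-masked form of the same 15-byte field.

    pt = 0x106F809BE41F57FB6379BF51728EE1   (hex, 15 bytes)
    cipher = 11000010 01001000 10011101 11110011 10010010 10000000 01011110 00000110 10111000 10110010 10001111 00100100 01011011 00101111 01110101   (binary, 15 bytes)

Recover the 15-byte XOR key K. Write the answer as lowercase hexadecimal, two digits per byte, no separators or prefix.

d2271d68769f09fddbcb307529a194

Since cipher = pt ⊕ K, XORing both sides with pt gives K = pt ⊕ cipher.
 16 XOR 194 = 210
111 XOR  72 =  39
128 XOR 157 =  29
155 XOR 243 = 104
228 XOR 146 = 118
 31 XOR 128 = 159
 87 XOR  94 =   9
251 XOR   6 = 253
 99 XOR 184 = 219
121 XOR 178 = 203
191 XOR 143 =  48
 81 XOR  36 = 117
114 XOR  91 =  41
142 XOR  47 = 161
225 XOR 117 = 148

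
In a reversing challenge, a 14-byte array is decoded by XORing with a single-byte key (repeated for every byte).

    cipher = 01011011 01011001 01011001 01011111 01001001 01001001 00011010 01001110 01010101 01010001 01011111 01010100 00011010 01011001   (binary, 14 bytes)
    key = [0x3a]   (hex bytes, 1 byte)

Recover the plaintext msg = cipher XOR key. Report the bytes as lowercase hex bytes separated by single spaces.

61 63 63 65 73 73 20 74 6f 6b 65 6e 20 63

The 1-byte key repeats, so the effective keystream is 3a 3a 3a 3a 3a 3a 3a 3a 3a 3a 3a 3a 3a 3a.
byte 0: 5b ⊕ 3a = 61
byte 1: 59 ⊕ 3a = 63
byte 2: 59 ⊕ 3a = 63
byte 3: 5f ⊕ 3a = 65
byte 4: 49 ⊕ 3a = 73
byte 5: 49 ⊕ 3a = 73
byte 6: 1a ⊕ 3a = 20
byte 7: 4e ⊕ 3a = 74
byte 8: 55 ⊕ 3a = 6f
byte 9: 51 ⊕ 3a = 6b
byte 10: 5f ⊕ 3a = 65
byte 11: 54 ⊕ 3a = 6e
byte 12: 1a ⊕ 3a = 20
byte 13: 59 ⊕ 3a = 63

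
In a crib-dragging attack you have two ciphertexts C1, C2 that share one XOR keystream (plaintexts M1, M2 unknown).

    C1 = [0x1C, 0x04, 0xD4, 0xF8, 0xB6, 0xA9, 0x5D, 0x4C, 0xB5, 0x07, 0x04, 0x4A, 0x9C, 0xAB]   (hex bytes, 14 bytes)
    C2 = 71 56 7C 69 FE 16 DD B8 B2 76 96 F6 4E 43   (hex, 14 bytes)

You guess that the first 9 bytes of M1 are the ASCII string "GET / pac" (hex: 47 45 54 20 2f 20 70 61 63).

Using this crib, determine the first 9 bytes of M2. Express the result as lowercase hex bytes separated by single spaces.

2a 17 fc b1 67 9f f0 95 64

First, C1 ⊕ C2 = (M1 ⊕ K) ⊕ (M2 ⊕ K) = M1 ⊕ M2, so the key drops out. Then M2 = (M1 ⊕ M2) ⊕ M1 over the first 9 bytes.
byte 0: (1c XOR 71) XOR 47 = 6d XOR 47 = 2a
byte 1: (04 XOR 56) XOR 45 = 52 XOR 45 = 17
byte 2: (d4 XOR 7c) XOR 54 = a8 XOR 54 = fc
byte 3: (f8 XOR 69) XOR 20 = 91 XOR 20 = b1
byte 4: (b6 XOR fe) XOR 2f = 48 XOR 2f = 67
byte 5: (a9 XOR 16) XOR 20 = bf XOR 20 = 9f
byte 6: (5d XOR dd) XOR 70 = 80 XOR 70 = f0
byte 7: (4c XOR b8) XOR 61 = f4 XOR 61 = 95
byte 8: (b5 XOR b2) XOR 63 = 07 XOR 63 = 64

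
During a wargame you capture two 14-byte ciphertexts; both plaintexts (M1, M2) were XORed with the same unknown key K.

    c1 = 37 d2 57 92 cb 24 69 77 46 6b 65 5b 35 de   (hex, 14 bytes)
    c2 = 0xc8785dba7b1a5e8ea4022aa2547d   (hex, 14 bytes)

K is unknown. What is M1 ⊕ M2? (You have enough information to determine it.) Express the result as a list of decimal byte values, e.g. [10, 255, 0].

[255, 170, 10, 40, 176, 62, 55, 249, 226, 105, 79, 249, 97, 163]

c1 ⊕ c2 = (M1 ⊕ K) ⊕ (M2 ⊕ K) = M1 ⊕ M2 — the shared key cancels under XOR.
byte 0: 00110111 xor 11001000 = 11111111
byte 1: 11010010 xor 01111000 = 10101010
byte 2: 01010111 xor 01011101 = 00001010
byte 3: 10010010 xor 10111010 = 00101000
byte 4: 11001011 xor 01111011 = 10110000
byte 5: 00100100 xor 00011010 = 00111110
byte 6: 01101001 xor 01011110 = 00110111
byte 7: 01110111 xor 10001110 = 11111001
byte 8: 01000110 xor 10100100 = 11100010
byte 9: 01101011 xor 00000010 = 01101001
byte 10: 01100101 xor 00101010 = 01001111
byte 11: 01011011 xor 10100010 = 11111001
byte 12: 00110101 xor 01010100 = 01100001
byte 13: 11011110 xor 01111101 = 10100011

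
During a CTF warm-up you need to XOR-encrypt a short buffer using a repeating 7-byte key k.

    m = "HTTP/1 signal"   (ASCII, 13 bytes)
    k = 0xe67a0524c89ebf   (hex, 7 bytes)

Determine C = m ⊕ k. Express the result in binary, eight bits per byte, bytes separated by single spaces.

10101110 00101110 01010001 01110100 11100111 10101111 10011111 10010101 00010011 01100010 01001010 10101001 11110010

The 7-byte key repeats, so the effective keystream is e6 7a 05 24 c8 9e bf e6 7a 05 24 c8 9e.
byte 0:  72 ^ 230 = 174
byte 1:  84 ^ 122 =  46
byte 2:  84 ^   5 =  81
byte 3:  80 ^  36 = 116
byte 4:  47 ^ 200 = 231
byte 5:  49 ^ 158 = 175
byte 6:  32 ^ 191 = 159
byte 7: 115 ^ 230 = 149
byte 8: 105 ^ 122 =  19
byte 9: 103 ^   5 =  98
byte 10: 110 ^  36 =  74
byte 11:  97 ^ 200 = 169
byte 12: 108 ^ 158 = 242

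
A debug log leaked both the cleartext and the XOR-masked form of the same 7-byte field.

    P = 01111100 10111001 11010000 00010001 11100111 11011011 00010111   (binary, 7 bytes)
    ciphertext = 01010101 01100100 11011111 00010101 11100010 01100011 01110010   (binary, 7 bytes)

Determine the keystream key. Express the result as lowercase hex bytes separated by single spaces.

Since ciphertext = P ⊕ key, XORing both sides with P gives key = P ⊕ ciphertext.
byte 0: 7c xor 55 = 29
byte 1: b9 xor 64 = dd
byte 2: d0 xor df = 0f
byte 3: 11 xor 15 = 04
byte 4: e7 xor e2 = 05
byte 5: db xor 63 = b8
byte 6: 17 xor 72 = 65

29 dd 0f 04 05 b8 65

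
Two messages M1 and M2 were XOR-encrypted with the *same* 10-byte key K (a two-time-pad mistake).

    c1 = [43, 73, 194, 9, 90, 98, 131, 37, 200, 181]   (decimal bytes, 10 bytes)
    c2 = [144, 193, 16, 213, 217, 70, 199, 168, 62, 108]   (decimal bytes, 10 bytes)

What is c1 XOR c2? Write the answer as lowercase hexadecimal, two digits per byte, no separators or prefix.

c1 ⊕ c2 = (M1 ⊕ K) ⊕ (M2 ⊕ K) = M1 ⊕ M2 — the shared key cancels under XOR.
2b xor 90 = bb
49 xor c1 = 88
c2 xor 10 = d2
09 xor d5 = dc
5a xor d9 = 83
62 xor 46 = 24
83 xor c7 = 44
25 xor a8 = 8d
c8 xor 3e = f6
b5 xor 6c = d9

bb88d2dc8324448df6d9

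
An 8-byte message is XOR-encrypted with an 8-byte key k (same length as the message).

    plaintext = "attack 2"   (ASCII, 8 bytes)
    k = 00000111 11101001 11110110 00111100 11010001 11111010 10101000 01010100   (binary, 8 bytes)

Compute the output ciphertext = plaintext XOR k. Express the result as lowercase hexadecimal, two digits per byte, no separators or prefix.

01100001 ⊕ 00000111 = 01100110
01110100 ⊕ 11101001 = 10011101
01110100 ⊕ 11110110 = 10000010
01100001 ⊕ 00111100 = 01011101
01100011 ⊕ 11010001 = 10110010
01101011 ⊕ 11111010 = 10010001
00100000 ⊕ 10101000 = 10001000
00110010 ⊕ 01010100 = 01100110

669d825db2918866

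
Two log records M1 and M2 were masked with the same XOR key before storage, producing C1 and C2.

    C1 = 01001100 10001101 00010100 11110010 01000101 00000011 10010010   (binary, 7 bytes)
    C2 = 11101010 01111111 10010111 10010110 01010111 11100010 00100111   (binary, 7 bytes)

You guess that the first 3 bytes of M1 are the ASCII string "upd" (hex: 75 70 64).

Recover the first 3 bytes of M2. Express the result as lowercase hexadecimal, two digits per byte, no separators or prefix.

First, C1 ⊕ C2 = (M1 ⊕ K) ⊕ (M2 ⊕ K) = M1 ⊕ M2, so the key drops out. Then M2 = (M1 ⊕ M2) ⊕ M1 over the first 3 bytes.
byte 0: (4c xor ea) xor 75 = a6 xor 75 = d3
byte 1: (8d xor 7f) xor 70 = f2 xor 70 = 82
byte 2: (14 xor 97) xor 64 = 83 xor 64 = e7

d382e7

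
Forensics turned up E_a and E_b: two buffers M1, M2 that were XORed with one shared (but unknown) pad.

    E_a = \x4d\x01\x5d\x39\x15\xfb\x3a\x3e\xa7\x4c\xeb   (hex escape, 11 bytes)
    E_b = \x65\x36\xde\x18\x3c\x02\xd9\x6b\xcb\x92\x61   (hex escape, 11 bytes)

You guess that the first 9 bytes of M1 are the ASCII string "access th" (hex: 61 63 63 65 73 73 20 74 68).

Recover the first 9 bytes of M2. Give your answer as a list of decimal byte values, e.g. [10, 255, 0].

First, E_a ⊕ E_b = (M1 ⊕ K) ⊕ (M2 ⊕ K) = M1 ⊕ M2, so the key drops out. Then M2 = (M1 ⊕ M2) ⊕ M1 over the first 9 bytes.
byte 0: (4d XOR 65) XOR 61 = 28 XOR 61 = 49
byte 1: (01 XOR 36) XOR 63 = 37 XOR 63 = 54
byte 2: (5d XOR de) XOR 63 = 83 XOR 63 = e0
byte 3: (39 XOR 18) XOR 65 = 21 XOR 65 = 44
byte 4: (15 XOR 3c) XOR 73 = 29 XOR 73 = 5a
byte 5: (fb XOR 02) XOR 73 = f9 XOR 73 = 8a
byte 6: (3a XOR d9) XOR 20 = e3 XOR 20 = c3
byte 7: (3e XOR 6b) XOR 74 = 55 XOR 74 = 21
byte 8: (a7 XOR cb) XOR 68 = 6c XOR 68 = 04

[73, 84, 224, 68, 90, 138, 195, 33, 4]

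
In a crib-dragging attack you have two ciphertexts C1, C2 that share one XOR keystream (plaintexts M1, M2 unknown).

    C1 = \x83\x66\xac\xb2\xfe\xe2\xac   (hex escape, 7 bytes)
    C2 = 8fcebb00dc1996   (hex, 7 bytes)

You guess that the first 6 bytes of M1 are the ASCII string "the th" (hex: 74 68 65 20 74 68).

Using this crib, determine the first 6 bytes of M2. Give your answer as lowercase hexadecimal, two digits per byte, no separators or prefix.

First, C1 ⊕ C2 = (M1 ⊕ K) ⊕ (M2 ⊕ K) = M1 ⊕ M2, so the key drops out. Then M2 = (M1 ⊕ M2) ⊕ M1 over the first 6 bytes.
byte 0: (83 XOR 8f) XOR 74 = 0c XOR 74 = 78
byte 1: (66 XOR ce) XOR 68 = a8 XOR 68 = c0
byte 2: (ac XOR bb) XOR 65 = 17 XOR 65 = 72
byte 3: (b2 XOR 00) XOR 20 = b2 XOR 20 = 92
byte 4: (fe XOR dc) XOR 74 = 22 XOR 74 = 56
byte 5: (e2 XOR 19) XOR 68 = fb XOR 68 = 93

78c072925693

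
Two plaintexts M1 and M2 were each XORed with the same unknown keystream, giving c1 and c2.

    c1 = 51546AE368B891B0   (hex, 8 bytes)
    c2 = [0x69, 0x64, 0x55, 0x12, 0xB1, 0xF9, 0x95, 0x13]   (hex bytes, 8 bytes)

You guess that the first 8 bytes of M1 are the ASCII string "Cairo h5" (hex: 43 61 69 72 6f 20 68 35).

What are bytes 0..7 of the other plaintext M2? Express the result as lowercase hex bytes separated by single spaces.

7b 51 56 83 b6 61 6c 96

First, c1 ⊕ c2 = (M1 ⊕ K) ⊕ (M2 ⊕ K) = M1 ⊕ M2, so the key drops out. Then M2 = (M1 ⊕ M2) ⊕ M1 over the first 8 bytes.
byte 0: (51 ⊕ 69) ⊕ 43 = 38 ⊕ 43 = 7b
byte 1: (54 ⊕ 64) ⊕ 61 = 30 ⊕ 61 = 51
byte 2: (6a ⊕ 55) ⊕ 69 = 3f ⊕ 69 = 56
byte 3: (e3 ⊕ 12) ⊕ 72 = f1 ⊕ 72 = 83
byte 4: (68 ⊕ b1) ⊕ 6f = d9 ⊕ 6f = b6
byte 5: (b8 ⊕ f9) ⊕ 20 = 41 ⊕ 20 = 61
byte 6: (91 ⊕ 95) ⊕ 68 = 04 ⊕ 68 = 6c
byte 7: (b0 ⊕ 13) ⊕ 35 = a3 ⊕ 35 = 96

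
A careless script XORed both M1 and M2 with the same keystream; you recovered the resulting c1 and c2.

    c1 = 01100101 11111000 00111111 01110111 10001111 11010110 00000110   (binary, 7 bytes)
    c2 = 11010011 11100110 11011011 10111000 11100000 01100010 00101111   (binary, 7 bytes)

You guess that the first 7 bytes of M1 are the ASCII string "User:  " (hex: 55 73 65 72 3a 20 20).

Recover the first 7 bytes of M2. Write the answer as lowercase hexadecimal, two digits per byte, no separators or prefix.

e36d81bd559409

First, c1 ⊕ c2 = (M1 ⊕ K) ⊕ (M2 ⊕ K) = M1 ⊕ M2, so the key drops out. Then M2 = (M1 ⊕ M2) ⊕ M1 over the first 7 bytes.
byte 0: (65 ^ d3) ^ 55 = b6 ^ 55 = e3
byte 1: (f8 ^ e6) ^ 73 = 1e ^ 73 = 6d
byte 2: (3f ^ db) ^ 65 = e4 ^ 65 = 81
byte 3: (77 ^ b8) ^ 72 = cf ^ 72 = bd
byte 4: (8f ^ e0) ^ 3a = 6f ^ 3a = 55
byte 5: (d6 ^ 62) ^ 20 = b4 ^ 20 = 94
byte 6: (06 ^ 2f) ^ 20 = 29 ^ 20 = 09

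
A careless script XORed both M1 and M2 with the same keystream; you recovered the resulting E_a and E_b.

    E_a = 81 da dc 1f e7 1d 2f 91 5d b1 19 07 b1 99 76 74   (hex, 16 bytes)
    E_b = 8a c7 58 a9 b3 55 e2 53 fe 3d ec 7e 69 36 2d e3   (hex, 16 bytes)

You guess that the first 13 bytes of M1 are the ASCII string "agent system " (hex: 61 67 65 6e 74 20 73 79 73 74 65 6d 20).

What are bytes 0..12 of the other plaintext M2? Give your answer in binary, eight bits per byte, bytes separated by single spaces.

First, E_a ⊕ E_b = (M1 ⊕ K) ⊕ (M2 ⊕ K) = M1 ⊕ M2, so the key drops out. Then M2 = (M1 ⊕ M2) ⊕ M1 over the first 13 bytes.
byte 0: (81 ^ 8a) ^ 61 = 0b ^ 61 = 6a
byte 1: (da ^ c7) ^ 67 = 1d ^ 67 = 7a
byte 2: (dc ^ 58) ^ 65 = 84 ^ 65 = e1
byte 3: (1f ^ a9) ^ 6e = b6 ^ 6e = d8
byte 4: (e7 ^ b3) ^ 74 = 54 ^ 74 = 20
byte 5: (1d ^ 55) ^ 20 = 48 ^ 20 = 68
byte 6: (2f ^ e2) ^ 73 = cd ^ 73 = be
byte 7: (91 ^ 53) ^ 79 = c2 ^ 79 = bb
byte 8: (5d ^ fe) ^ 73 = a3 ^ 73 = d0
byte 9: (b1 ^ 3d) ^ 74 = 8c ^ 74 = f8
byte 10: (19 ^ ec) ^ 65 = f5 ^ 65 = 90
byte 11: (07 ^ 7e) ^ 6d = 79 ^ 6d = 14
byte 12: (b1 ^ 69) ^ 20 = d8 ^ 20 = f8

01101010 01111010 11100001 11011000 00100000 01101000 10111110 10111011 11010000 11111000 10010000 00010100 11111000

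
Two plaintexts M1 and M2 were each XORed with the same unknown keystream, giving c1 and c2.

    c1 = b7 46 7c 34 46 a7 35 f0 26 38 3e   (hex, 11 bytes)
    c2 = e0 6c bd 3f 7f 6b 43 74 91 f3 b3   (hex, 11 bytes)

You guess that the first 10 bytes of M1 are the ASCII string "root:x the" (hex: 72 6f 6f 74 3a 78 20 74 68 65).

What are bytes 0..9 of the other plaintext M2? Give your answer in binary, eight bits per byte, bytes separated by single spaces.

First, c1 ⊕ c2 = (M1 ⊕ K) ⊕ (M2 ⊕ K) = M1 ⊕ M2, so the key drops out. Then M2 = (M1 ⊕ M2) ⊕ M1 over the first 10 bytes.
byte 0: (b7 XOR e0) XOR 72 = 57 XOR 72 = 25
byte 1: (46 XOR 6c) XOR 6f = 2a XOR 6f = 45
byte 2: (7c XOR bd) XOR 6f = c1 XOR 6f = ae
byte 3: (34 XOR 3f) XOR 74 = 0b XOR 74 = 7f
byte 4: (46 XOR 7f) XOR 3a = 39 XOR 3a = 03
byte 5: (a7 XOR 6b) XOR 78 = cc XOR 78 = b4
byte 6: (35 XOR 43) XOR 20 = 76 XOR 20 = 56
byte 7: (f0 XOR 74) XOR 74 = 84 XOR 74 = f0
byte 8: (26 XOR 91) XOR 68 = b7 XOR 68 = df
byte 9: (38 XOR f3) XOR 65 = cb XOR 65 = ae

00100101 01000101 10101110 01111111 00000011 10110100 01010110 11110000 11011111 10101110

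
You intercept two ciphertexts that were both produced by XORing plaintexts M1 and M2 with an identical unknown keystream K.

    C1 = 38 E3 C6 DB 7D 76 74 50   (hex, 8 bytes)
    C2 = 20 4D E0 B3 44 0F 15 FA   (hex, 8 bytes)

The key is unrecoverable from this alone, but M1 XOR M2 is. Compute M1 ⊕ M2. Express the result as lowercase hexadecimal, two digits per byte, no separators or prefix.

18ae2668397961aa

C1 ⊕ C2 = (M1 ⊕ K) ⊕ (M2 ⊕ K) = M1 ⊕ M2 — the shared key cancels under XOR.
 56 ^  32 =  24
227 ^  77 = 174
198 ^ 224 =  38
219 ^ 179 = 104
125 ^  68 =  57
118 ^  15 = 121
116 ^  21 =  97
 80 ^ 250 = 170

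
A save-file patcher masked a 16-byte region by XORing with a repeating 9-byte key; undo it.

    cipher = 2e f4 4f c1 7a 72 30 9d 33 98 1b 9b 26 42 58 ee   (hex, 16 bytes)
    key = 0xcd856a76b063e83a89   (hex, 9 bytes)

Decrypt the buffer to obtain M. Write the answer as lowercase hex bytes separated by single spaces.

e3 71 25 b7 ca 11 d8 a7 ba 55 9e f1 50 f2 3b 06

The 9-byte key repeats, so the effective keystream is cd 85 6a 76 b0 63 e8 3a 89 cd 85 6a 76 b0 63 e8.
byte 0: 2e ^ cd = e3
byte 1: f4 ^ 85 = 71
byte 2: 4f ^ 6a = 25
byte 3: c1 ^ 76 = b7
byte 4: 7a ^ b0 = ca
byte 5: 72 ^ 63 = 11
byte 6: 30 ^ e8 = d8
byte 7: 9d ^ 3a = a7
byte 8: 33 ^ 89 = ba
byte 9: 98 ^ cd = 55
byte 10: 1b ^ 85 = 9e
byte 11: 9b ^ 6a = f1
byte 12: 26 ^ 76 = 50
byte 13: 42 ^ b0 = f2
byte 14: 58 ^ 63 = 3b
byte 15: ee ^ e8 = 06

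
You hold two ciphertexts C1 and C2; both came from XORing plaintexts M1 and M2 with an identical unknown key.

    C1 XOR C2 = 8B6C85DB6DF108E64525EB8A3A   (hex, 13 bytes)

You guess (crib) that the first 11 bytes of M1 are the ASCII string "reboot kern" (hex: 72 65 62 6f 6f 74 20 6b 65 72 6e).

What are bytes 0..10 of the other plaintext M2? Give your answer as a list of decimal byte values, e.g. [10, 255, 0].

Since C1 ⊕ C2 = M1 ⊕ M2, XORing with the guessed M1 bytes yields the corresponding M2 bytes: M2 = (C1 ⊕ C2) ⊕ M1.
10001011 ⊕ 01110010 = 11111001
01101100 ⊕ 01100101 = 00001001
10000101 ⊕ 01100010 = 11100111
11011011 ⊕ 01101111 = 10110100
01101101 ⊕ 01101111 = 00000010
11110001 ⊕ 01110100 = 10000101
00001000 ⊕ 00100000 = 00101000
11100110 ⊕ 01101011 = 10001101
01000101 ⊕ 01100101 = 00100000
00100101 ⊕ 01110010 = 01010111
11101011 ⊕ 01101110 = 10000101

[249, 9, 231, 180, 2, 133, 40, 141, 32, 87, 133]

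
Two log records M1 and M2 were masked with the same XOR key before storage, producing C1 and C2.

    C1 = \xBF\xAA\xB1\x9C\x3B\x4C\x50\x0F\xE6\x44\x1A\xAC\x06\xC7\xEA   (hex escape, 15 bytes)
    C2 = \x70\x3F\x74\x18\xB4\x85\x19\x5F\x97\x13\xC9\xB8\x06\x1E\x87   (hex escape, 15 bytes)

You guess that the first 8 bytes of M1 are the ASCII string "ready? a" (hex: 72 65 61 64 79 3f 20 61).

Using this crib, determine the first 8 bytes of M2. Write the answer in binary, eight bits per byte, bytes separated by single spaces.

First, C1 ⊕ C2 = (M1 ⊕ K) ⊕ (M2 ⊕ K) = M1 ⊕ M2, so the key drops out. Then M2 = (M1 ⊕ M2) ⊕ M1 over the first 8 bytes.
byte 0: (bf xor 70) xor 72 = cf xor 72 = bd
byte 1: (aa xor 3f) xor 65 = 95 xor 65 = f0
byte 2: (b1 xor 74) xor 61 = c5 xor 61 = a4
byte 3: (9c xor 18) xor 64 = 84 xor 64 = e0
byte 4: (3b xor b4) xor 79 = 8f xor 79 = f6
byte 5: (4c xor 85) xor 3f = c9 xor 3f = f6
byte 6: (50 xor 19) xor 20 = 49 xor 20 = 69
byte 7: (0f xor 5f) xor 61 = 50 xor 61 = 31

10111101 11110000 10100100 11100000 11110110 11110110 01101001 00110001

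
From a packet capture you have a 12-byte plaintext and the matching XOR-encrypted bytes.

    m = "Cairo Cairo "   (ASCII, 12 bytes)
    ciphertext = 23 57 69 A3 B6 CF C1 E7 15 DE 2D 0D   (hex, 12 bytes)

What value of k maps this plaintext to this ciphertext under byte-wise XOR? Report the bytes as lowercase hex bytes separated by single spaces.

Since ciphertext = m ⊕ k, XORing both sides with m gives k = m ⊕ ciphertext.
43 xor 23 = 60
61 xor 57 = 36
69 xor 69 = 00
72 xor a3 = d1
6f xor b6 = d9
20 xor cf = ef
43 xor c1 = 82
61 xor e7 = 86
69 xor 15 = 7c
72 xor de = ac
6f xor 2d = 42
20 xor 0d = 2d

60 36 00 d1 d9 ef 82 86 7c ac 42 2d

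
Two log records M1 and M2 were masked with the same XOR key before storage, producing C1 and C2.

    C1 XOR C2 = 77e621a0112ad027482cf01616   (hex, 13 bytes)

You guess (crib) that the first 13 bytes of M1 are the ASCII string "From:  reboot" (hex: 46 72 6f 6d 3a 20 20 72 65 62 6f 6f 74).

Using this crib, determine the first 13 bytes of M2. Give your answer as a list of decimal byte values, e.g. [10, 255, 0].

[49, 148, 78, 205, 43, 10, 240, 85, 45, 78, 159, 121, 98]

Since C1 ⊕ C2 = M1 ⊕ M2, XORing with the guessed M1 bytes yields the corresponding M2 bytes: M2 = (C1 ⊕ C2) ⊕ M1.
77 ^ 46 = 31
e6 ^ 72 = 94
21 ^ 6f = 4e
a0 ^ 6d = cd
11 ^ 3a = 2b
2a ^ 20 = 0a
d0 ^ 20 = f0
27 ^ 72 = 55
48 ^ 65 = 2d
2c ^ 62 = 4e
f0 ^ 6f = 9f
16 ^ 6f = 79
16 ^ 74 = 62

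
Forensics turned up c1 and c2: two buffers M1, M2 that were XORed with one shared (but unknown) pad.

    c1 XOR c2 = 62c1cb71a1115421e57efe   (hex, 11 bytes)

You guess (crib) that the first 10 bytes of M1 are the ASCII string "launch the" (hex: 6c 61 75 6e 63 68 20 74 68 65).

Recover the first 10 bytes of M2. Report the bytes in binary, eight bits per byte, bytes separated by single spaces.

Since c1 ⊕ c2 = M1 ⊕ M2, XORing with the guessed M1 bytes yields the corresponding M2 bytes: M2 = (c1 ⊕ c2) ⊕ M1.
byte 0: 62 xor 6c = 0e
byte 1: c1 xor 61 = a0
byte 2: cb xor 75 = be
byte 3: 71 xor 6e = 1f
byte 4: a1 xor 63 = c2
byte 5: 11 xor 68 = 79
byte 6: 54 xor 20 = 74
byte 7: 21 xor 74 = 55
byte 8: e5 xor 68 = 8d
byte 9: 7e xor 65 = 1b

00001110 10100000 10111110 00011111 11000010 01111001 01110100 01010101 10001101 00011011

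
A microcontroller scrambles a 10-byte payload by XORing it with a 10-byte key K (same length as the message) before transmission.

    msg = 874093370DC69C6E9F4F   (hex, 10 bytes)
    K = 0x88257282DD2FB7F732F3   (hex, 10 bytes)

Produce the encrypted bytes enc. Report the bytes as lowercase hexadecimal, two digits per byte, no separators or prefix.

XOR is its own inverse, so applying the key byte-wise gives the result directly.
87 XOR 88 = 0f
40 XOR 25 = 65
93 XOR 72 = e1
37 XOR 82 = b5
0d XOR dd = d0
c6 XOR 2f = e9
9c XOR b7 = 2b
6e XOR f7 = 99
9f XOR 32 = ad
4f XOR f3 = bc

0f65e1b5d0e92b99adbc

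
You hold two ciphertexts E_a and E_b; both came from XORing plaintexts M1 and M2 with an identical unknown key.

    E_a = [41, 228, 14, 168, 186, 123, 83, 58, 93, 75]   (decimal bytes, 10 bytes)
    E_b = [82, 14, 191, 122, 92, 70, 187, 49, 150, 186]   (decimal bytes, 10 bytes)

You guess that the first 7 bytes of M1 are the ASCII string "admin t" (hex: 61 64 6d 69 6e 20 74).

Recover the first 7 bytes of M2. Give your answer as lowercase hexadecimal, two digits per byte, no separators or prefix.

First, E_a ⊕ E_b = (M1 ⊕ K) ⊕ (M2 ⊕ K) = M1 ⊕ M2, so the key drops out. Then M2 = (M1 ⊕ M2) ⊕ M1 over the first 7 bytes.
byte 0: (29 ^ 52) ^ 61 = 7b ^ 61 = 1a
byte 1: (e4 ^ 0e) ^ 64 = ea ^ 64 = 8e
byte 2: (0e ^ bf) ^ 6d = b1 ^ 6d = dc
byte 3: (a8 ^ 7a) ^ 69 = d2 ^ 69 = bb
byte 4: (ba ^ 5c) ^ 6e = e6 ^ 6e = 88
byte 5: (7b ^ 46) ^ 20 = 3d ^ 20 = 1d
byte 6: (53 ^ bb) ^ 74 = e8 ^ 74 = 9c

1a8edcbb881d9c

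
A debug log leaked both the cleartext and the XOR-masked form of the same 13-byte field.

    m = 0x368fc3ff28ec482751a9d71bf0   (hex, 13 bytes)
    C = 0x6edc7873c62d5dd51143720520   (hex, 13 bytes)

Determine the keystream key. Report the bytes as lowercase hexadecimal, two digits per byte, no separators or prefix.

Since C = m ⊕ key, XORing both sides with m gives key = m ⊕ C.
 54 XOR 110 =  88
143 XOR 220 =  83
195 XOR 120 = 187
255 XOR 115 = 140
 40 XOR 198 = 238
236 XOR  45 = 193
 72 XOR  93 =  21
 39 XOR 213 = 242
 81 XOR  17 =  64
169 XOR  67 = 234
215 XOR 114 = 165
 27 XOR   5 =  30
240 XOR  32 = 208

5853bb8ceec115f240eaa51ed0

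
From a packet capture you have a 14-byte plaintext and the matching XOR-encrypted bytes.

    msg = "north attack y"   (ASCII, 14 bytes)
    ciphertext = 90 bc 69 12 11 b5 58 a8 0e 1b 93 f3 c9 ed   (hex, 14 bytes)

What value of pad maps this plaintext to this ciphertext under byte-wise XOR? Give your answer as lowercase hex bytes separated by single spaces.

Since ciphertext = msg ⊕ pad, XORing both sides with msg gives pad = msg ⊕ ciphertext.
6e ⊕ 90 = fe
6f ⊕ bc = d3
72 ⊕ 69 = 1b
74 ⊕ 12 = 66
68 ⊕ 11 = 79
20 ⊕ b5 = 95
61 ⊕ 58 = 39
74 ⊕ a8 = dc
74 ⊕ 0e = 7a
61 ⊕ 1b = 7a
63 ⊕ 93 = f0
6b ⊕ f3 = 98
20 ⊕ c9 = e9
79 ⊕ ed = 94

fe d3 1b 66 79 95 39 dc 7a 7a f0 98 e9 94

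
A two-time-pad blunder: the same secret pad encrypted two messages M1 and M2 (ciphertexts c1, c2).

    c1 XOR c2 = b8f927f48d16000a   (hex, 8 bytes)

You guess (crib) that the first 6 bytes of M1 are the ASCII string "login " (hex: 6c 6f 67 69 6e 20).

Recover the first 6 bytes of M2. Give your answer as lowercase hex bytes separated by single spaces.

d4 96 40 9d e3 36

Since c1 ⊕ c2 = M1 ⊕ M2, XORing with the guessed M1 bytes yields the corresponding M2 bytes: M2 = (c1 ⊕ c2) ⊕ M1.
b8 XOR 6c = d4
f9 XOR 6f = 96
27 XOR 67 = 40
f4 XOR 69 = 9d
8d XOR 6e = e3
16 XOR 20 = 36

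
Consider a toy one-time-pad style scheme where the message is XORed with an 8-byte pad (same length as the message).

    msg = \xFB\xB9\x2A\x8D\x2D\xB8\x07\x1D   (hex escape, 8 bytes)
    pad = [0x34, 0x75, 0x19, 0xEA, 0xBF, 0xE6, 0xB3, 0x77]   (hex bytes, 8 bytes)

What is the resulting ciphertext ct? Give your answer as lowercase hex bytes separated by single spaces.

cf cc 33 67 92 5e b4 6a

251 ^  52 = 207
185 ^ 117 = 204
 42 ^  25 =  51
141 ^ 234 = 103
 45 ^ 191 = 146
184 ^ 230 =  94
  7 ^ 179 = 180
 29 ^ 119 = 106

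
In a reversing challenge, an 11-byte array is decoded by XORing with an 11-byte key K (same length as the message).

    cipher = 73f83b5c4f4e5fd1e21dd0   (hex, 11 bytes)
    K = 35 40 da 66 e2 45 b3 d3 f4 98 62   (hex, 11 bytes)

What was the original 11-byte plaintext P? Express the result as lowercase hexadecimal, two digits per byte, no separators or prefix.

XOR is its own inverse, so applying the key byte-wise gives the result directly.
byte 0: 73 ⊕ 35 = 46
byte 1: f8 ⊕ 40 = b8
byte 2: 3b ⊕ da = e1
byte 3: 5c ⊕ 66 = 3a
byte 4: 4f ⊕ e2 = ad
byte 5: 4e ⊕ 45 = 0b
byte 6: 5f ⊕ b3 = ec
byte 7: d1 ⊕ d3 = 02
byte 8: e2 ⊕ f4 = 16
byte 9: 1d ⊕ 98 = 85
byte 10: d0 ⊕ 62 = b2

46b8e13aad0bec021685b2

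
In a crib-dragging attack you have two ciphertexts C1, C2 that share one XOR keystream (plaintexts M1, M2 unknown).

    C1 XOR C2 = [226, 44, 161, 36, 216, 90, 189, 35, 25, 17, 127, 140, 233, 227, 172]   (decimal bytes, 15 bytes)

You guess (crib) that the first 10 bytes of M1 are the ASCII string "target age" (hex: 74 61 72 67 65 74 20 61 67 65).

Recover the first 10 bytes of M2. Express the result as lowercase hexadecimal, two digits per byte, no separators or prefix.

Since C1 ⊕ C2 = M1 ⊕ M2, XORing with the guessed M1 bytes yields the corresponding M2 bytes: M2 = (C1 ⊕ C2) ⊕ M1.
e2 xor 74 = 96
2c xor 61 = 4d
a1 xor 72 = d3
24 xor 67 = 43
d8 xor 65 = bd
5a xor 74 = 2e
bd xor 20 = 9d
23 xor 61 = 42
19 xor 67 = 7e
11 xor 65 = 74

964dd343bd2e9d427e74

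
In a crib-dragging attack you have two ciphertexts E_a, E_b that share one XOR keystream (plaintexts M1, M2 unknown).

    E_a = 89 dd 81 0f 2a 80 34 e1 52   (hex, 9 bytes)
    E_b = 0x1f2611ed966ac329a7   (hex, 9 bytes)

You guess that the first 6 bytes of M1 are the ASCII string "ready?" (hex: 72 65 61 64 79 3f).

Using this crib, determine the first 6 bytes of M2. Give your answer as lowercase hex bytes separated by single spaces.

e4 9e f1 86 c5 d5

First, E_a ⊕ E_b = (M1 ⊕ K) ⊕ (M2 ⊕ K) = M1 ⊕ M2, so the key drops out. Then M2 = (M1 ⊕ M2) ⊕ M1 over the first 6 bytes.
byte 0: (89 ^ 1f) ^ 72 = 96 ^ 72 = e4
byte 1: (dd ^ 26) ^ 65 = fb ^ 65 = 9e
byte 2: (81 ^ 11) ^ 61 = 90 ^ 61 = f1
byte 3: (0f ^ ed) ^ 64 = e2 ^ 64 = 86
byte 4: (2a ^ 96) ^ 79 = bc ^ 79 = c5
byte 5: (80 ^ 6a) ^ 3f = ea ^ 3f = d5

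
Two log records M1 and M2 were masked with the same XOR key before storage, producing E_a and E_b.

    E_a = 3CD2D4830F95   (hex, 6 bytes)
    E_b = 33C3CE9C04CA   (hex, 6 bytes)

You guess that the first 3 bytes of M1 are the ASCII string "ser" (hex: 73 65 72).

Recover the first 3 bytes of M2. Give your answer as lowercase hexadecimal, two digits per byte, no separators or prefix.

7c7468

First, E_a ⊕ E_b = (M1 ⊕ K) ⊕ (M2 ⊕ K) = M1 ⊕ M2, so the key drops out. Then M2 = (M1 ⊕ M2) ⊕ M1 over the first 3 bytes.
byte 0: (3c xor 33) xor 73 = 0f xor 73 = 7c
byte 1: (d2 xor c3) xor 65 = 11 xor 65 = 74
byte 2: (d4 xor ce) xor 72 = 1a xor 72 = 68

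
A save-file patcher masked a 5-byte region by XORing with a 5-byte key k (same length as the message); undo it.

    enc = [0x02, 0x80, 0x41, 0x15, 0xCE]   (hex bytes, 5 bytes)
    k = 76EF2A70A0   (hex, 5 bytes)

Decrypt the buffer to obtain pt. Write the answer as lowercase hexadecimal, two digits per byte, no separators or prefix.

XOR is its own inverse, so applying the key byte-wise gives the result directly.
byte 0: 02 XOR 76 = 74
byte 1: 80 XOR ef = 6f
byte 2: 41 XOR 2a = 6b
byte 3: 15 XOR 70 = 65
byte 4: ce XOR a0 = 6e

746f6b656e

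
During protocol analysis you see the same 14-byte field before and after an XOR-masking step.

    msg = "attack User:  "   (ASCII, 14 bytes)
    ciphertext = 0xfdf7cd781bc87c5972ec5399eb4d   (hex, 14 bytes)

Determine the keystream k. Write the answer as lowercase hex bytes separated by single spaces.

9c 83 b9 19 78 a3 5c 0c 01 89 21 a3 cb 6d

Since ciphertext = msg ⊕ k, XORing both sides with msg gives k = msg ⊕ ciphertext.
byte 0: 01100001 XOR 11111101 = 10011100
byte 1: 01110100 XOR 11110111 = 10000011
byte 2: 01110100 XOR 11001101 = 10111001
byte 3: 01100001 XOR 01111000 = 00011001
byte 4: 01100011 XOR 00011011 = 01111000
byte 5: 01101011 XOR 11001000 = 10100011
byte 6: 00100000 XOR 01111100 = 01011100
byte 7: 01010101 XOR 01011001 = 00001100
byte 8: 01110011 XOR 01110010 = 00000001
byte 9: 01100101 XOR 11101100 = 10001001
byte 10: 01110010 XOR 01010011 = 00100001
byte 11: 00111010 XOR 10011001 = 10100011
byte 12: 00100000 XOR 11101011 = 11001011
byte 13: 00100000 XOR 01001101 = 01101101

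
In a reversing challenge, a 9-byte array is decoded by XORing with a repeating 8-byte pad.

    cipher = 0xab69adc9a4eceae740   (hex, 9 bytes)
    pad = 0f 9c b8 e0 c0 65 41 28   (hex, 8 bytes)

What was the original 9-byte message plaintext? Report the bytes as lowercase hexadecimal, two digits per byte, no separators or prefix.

The 8-byte key repeats, so the effective keystream is 0f 9c b8 e0 c0 65 41 28 0f.
byte 0: ab ⊕ 0f = a4
byte 1: 69 ⊕ 9c = f5
byte 2: ad ⊕ b8 = 15
byte 3: c9 ⊕ e0 = 29
byte 4: a4 ⊕ c0 = 64
byte 5: ec ⊕ 65 = 89
byte 6: ea ⊕ 41 = ab
byte 7: e7 ⊕ 28 = cf
byte 8: 40 ⊕ 0f = 4f

a4f515296489abcf4f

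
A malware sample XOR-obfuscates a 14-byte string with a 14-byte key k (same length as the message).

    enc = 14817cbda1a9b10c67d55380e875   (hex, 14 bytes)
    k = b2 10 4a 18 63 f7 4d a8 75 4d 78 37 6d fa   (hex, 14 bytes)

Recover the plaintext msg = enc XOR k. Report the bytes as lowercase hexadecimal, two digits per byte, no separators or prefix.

a69136a5c25efca412982bb7858f

 20 XOR 178 = 166
129 XOR  16 = 145
124 XOR  74 =  54
189 XOR  24 = 165
161 XOR  99 = 194
169 XOR 247 =  94
177 XOR  77 = 252
 12 XOR 168 = 164
103 XOR 117 =  18
213 XOR  77 = 152
 83 XOR 120 =  43
128 XOR  55 = 183
232 XOR 109 = 133
117 XOR 250 = 143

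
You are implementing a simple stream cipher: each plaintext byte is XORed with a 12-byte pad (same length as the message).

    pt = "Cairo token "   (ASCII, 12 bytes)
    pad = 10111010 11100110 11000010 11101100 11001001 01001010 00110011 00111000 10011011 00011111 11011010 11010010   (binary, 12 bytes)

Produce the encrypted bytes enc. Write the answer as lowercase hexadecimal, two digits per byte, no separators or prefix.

f987ab9ea66a4757f07ab4f2

01000011 ⊕ 10111010 = 11111001
01100001 ⊕ 11100110 = 10000111
01101001 ⊕ 11000010 = 10101011
01110010 ⊕ 11101100 = 10011110
01101111 ⊕ 11001001 = 10100110
00100000 ⊕ 01001010 = 01101010
01110100 ⊕ 00110011 = 01000111
01101111 ⊕ 00111000 = 01010111
01101011 ⊕ 10011011 = 11110000
01100101 ⊕ 00011111 = 01111010
01101110 ⊕ 11011010 = 10110100
00100000 ⊕ 11010010 = 11110010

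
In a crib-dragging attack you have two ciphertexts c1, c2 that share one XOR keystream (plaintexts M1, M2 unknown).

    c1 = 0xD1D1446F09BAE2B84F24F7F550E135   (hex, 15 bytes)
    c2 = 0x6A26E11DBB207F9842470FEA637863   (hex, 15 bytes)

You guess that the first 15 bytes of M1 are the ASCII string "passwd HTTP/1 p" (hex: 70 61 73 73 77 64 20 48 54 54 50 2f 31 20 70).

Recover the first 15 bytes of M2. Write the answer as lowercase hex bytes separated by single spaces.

First, c1 ⊕ c2 = (M1 ⊕ K) ⊕ (M2 ⊕ K) = M1 ⊕ M2, so the key drops out. Then M2 = (M1 ⊕ M2) ⊕ M1 over the first 15 bytes.
byte 0: (d1 xor 6a) xor 70 = bb xor 70 = cb
byte 1: (d1 xor 26) xor 61 = f7 xor 61 = 96
byte 2: (44 xor e1) xor 73 = a5 xor 73 = d6
byte 3: (6f xor 1d) xor 73 = 72 xor 73 = 01
byte 4: (09 xor bb) xor 77 = b2 xor 77 = c5
byte 5: (ba xor 20) xor 64 = 9a xor 64 = fe
byte 6: (e2 xor 7f) xor 20 = 9d xor 20 = bd
byte 7: (b8 xor 98) xor 48 = 20 xor 48 = 68
byte 8: (4f xor 42) xor 54 = 0d xor 54 = 59
byte 9: (24 xor 47) xor 54 = 63 xor 54 = 37
byte 10: (f7 xor 0f) xor 50 = f8 xor 50 = a8
byte 11: (f5 xor ea) xor 2f = 1f xor 2f = 30
byte 12: (50 xor 63) xor 31 = 33 xor 31 = 02
byte 13: (e1 xor 78) xor 20 = 99 xor 20 = b9
byte 14: (35 xor 63) xor 70 = 56 xor 70 = 26

cb 96 d6 01 c5 fe bd 68 59 37 a8 30 02 b9 26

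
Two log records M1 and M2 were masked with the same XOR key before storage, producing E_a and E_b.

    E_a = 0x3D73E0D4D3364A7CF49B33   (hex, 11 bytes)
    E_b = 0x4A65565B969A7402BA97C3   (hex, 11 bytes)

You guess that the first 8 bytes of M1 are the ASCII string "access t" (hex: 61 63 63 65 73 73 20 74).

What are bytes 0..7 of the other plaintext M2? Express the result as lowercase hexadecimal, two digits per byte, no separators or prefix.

First, E_a ⊕ E_b = (M1 ⊕ K) ⊕ (M2 ⊕ K) = M1 ⊕ M2, so the key drops out. Then M2 = (M1 ⊕ M2) ⊕ M1 over the first 8 bytes.
byte 0: (3d xor 4a) xor 61 = 77 xor 61 = 16
byte 1: (73 xor 65) xor 63 = 16 xor 63 = 75
byte 2: (e0 xor 56) xor 63 = b6 xor 63 = d5
byte 3: (d4 xor 5b) xor 65 = 8f xor 65 = ea
byte 4: (d3 xor 96) xor 73 = 45 xor 73 = 36
byte 5: (36 xor 9a) xor 73 = ac xor 73 = df
byte 6: (4a xor 74) xor 20 = 3e xor 20 = 1e
byte 7: (7c xor 02) xor 74 = 7e xor 74 = 0a

1675d5ea36df1e0a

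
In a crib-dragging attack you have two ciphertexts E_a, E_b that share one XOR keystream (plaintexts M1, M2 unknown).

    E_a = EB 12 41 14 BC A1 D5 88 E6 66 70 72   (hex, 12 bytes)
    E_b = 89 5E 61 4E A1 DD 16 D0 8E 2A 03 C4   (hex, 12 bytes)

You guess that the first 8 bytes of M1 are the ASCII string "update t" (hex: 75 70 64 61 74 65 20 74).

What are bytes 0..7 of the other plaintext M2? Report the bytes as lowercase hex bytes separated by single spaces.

17 3c 44 3b 69 19 e3 2c

First, E_a ⊕ E_b = (M1 ⊕ K) ⊕ (M2 ⊕ K) = M1 ⊕ M2, so the key drops out. Then M2 = (M1 ⊕ M2) ⊕ M1 over the first 8 bytes.
byte 0: (eb ⊕ 89) ⊕ 75 = 62 ⊕ 75 = 17
byte 1: (12 ⊕ 5e) ⊕ 70 = 4c ⊕ 70 = 3c
byte 2: (41 ⊕ 61) ⊕ 64 = 20 ⊕ 64 = 44
byte 3: (14 ⊕ 4e) ⊕ 61 = 5a ⊕ 61 = 3b
byte 4: (bc ⊕ a1) ⊕ 74 = 1d ⊕ 74 = 69
byte 5: (a1 ⊕ dd) ⊕ 65 = 7c ⊕ 65 = 19
byte 6: (d5 ⊕ 16) ⊕ 20 = c3 ⊕ 20 = e3
byte 7: (88 ⊕ d0) ⊕ 74 = 58 ⊕ 74 = 2c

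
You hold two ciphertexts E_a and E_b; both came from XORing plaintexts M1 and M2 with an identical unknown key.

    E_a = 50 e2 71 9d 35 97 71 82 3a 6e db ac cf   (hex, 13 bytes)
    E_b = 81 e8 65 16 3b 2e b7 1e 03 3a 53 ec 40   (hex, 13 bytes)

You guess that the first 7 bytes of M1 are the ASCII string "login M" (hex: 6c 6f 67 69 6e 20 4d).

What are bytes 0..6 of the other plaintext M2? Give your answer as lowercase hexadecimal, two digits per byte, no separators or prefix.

First, E_a ⊕ E_b = (M1 ⊕ K) ⊕ (M2 ⊕ K) = M1 ⊕ M2, so the key drops out. Then M2 = (M1 ⊕ M2) ⊕ M1 over the first 7 bytes.
byte 0: (50 xor 81) xor 6c = d1 xor 6c = bd
byte 1: (e2 xor e8) xor 6f = 0a xor 6f = 65
byte 2: (71 xor 65) xor 67 = 14 xor 67 = 73
byte 3: (9d xor 16) xor 69 = 8b xor 69 = e2
byte 4: (35 xor 3b) xor 6e = 0e xor 6e = 60
byte 5: (97 xor 2e) xor 20 = b9 xor 20 = 99
byte 6: (71 xor b7) xor 4d = c6 xor 4d = 8b

bd6573e260998b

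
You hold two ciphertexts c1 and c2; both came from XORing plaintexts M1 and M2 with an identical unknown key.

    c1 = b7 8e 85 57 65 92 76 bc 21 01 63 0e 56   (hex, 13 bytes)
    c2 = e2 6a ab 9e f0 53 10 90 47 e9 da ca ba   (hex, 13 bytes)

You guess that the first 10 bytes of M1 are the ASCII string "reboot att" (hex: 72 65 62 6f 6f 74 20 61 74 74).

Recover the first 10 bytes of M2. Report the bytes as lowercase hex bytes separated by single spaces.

27 81 4c a6 fa b5 46 4d 12 9c

First, c1 ⊕ c2 = (M1 ⊕ K) ⊕ (M2 ⊕ K) = M1 ⊕ M2, so the key drops out. Then M2 = (M1 ⊕ M2) ⊕ M1 over the first 10 bytes.
byte 0: (b7 ^ e2) ^ 72 = 55 ^ 72 = 27
byte 1: (8e ^ 6a) ^ 65 = e4 ^ 65 = 81
byte 2: (85 ^ ab) ^ 62 = 2e ^ 62 = 4c
byte 3: (57 ^ 9e) ^ 6f = c9 ^ 6f = a6
byte 4: (65 ^ f0) ^ 6f = 95 ^ 6f = fa
byte 5: (92 ^ 53) ^ 74 = c1 ^ 74 = b5
byte 6: (76 ^ 10) ^ 20 = 66 ^ 20 = 46
byte 7: (bc ^ 90) ^ 61 = 2c ^ 61 = 4d
byte 8: (21 ^ 47) ^ 74 = 66 ^ 74 = 12
byte 9: (01 ^ e9) ^ 74 = e8 ^ 74 = 9c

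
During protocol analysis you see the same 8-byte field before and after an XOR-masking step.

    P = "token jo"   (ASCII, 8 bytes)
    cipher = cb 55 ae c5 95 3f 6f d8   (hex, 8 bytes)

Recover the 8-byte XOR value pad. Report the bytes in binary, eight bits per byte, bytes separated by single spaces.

Since cipher = P ⊕ pad, XORing both sides with P gives pad = P ⊕ cipher.
01110100 ^ 11001011 = 10111111
01101111 ^ 01010101 = 00111010
01101011 ^ 10101110 = 11000101
01100101 ^ 11000101 = 10100000
01101110 ^ 10010101 = 11111011
00100000 ^ 00111111 = 00011111
01101010 ^ 01101111 = 00000101
01101111 ^ 11011000 = 10110111

10111111 00111010 11000101 10100000 11111011 00011111 00000101 10110111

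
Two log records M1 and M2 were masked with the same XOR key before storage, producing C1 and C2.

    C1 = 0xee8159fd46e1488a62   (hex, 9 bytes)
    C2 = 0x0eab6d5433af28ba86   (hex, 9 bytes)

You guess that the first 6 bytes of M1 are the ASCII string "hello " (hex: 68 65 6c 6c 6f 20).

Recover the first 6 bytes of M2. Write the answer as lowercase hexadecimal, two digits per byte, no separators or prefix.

First, C1 ⊕ C2 = (M1 ⊕ K) ⊕ (M2 ⊕ K) = M1 ⊕ M2, so the key drops out. Then M2 = (M1 ⊕ M2) ⊕ M1 over the first 6 bytes.
byte 0: (ee ^ 0e) ^ 68 = e0 ^ 68 = 88
byte 1: (81 ^ ab) ^ 65 = 2a ^ 65 = 4f
byte 2: (59 ^ 6d) ^ 6c = 34 ^ 6c = 58
byte 3: (fd ^ 54) ^ 6c = a9 ^ 6c = c5
byte 4: (46 ^ 33) ^ 6f = 75 ^ 6f = 1a
byte 5: (e1 ^ af) ^ 20 = 4e ^ 20 = 6e

884f58c51a6e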